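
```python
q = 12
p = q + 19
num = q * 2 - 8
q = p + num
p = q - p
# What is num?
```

Trace:
`q = 12` → q = 12
`p = q + 19` → p = 31
`num = q * 2 - 8` → num = 16
`q = p + num` → q = 47
`p = q - p` → p = 16
So num = 16

Answer: 16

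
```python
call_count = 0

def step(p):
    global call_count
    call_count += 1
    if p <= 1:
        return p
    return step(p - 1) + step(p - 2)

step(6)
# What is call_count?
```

Calls(p) = 1 + Calls(p-1) + Calls(p-2); Calls(0)=Calls(1)=1. For p=6 this gives 25.

Answer: 25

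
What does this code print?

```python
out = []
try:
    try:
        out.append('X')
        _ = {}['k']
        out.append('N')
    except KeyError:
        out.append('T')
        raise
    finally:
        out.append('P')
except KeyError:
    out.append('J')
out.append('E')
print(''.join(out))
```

Execution trace: 'X' (inner try body) → 'T' (inner except KeyError) → 'P' (inner finally) → 'J' (outer except KeyError) → 'E' (after the try/except). Output: XTPJE

Answer: XTPJE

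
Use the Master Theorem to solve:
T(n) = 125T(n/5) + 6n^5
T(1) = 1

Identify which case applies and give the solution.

a=125, b=5, f(n)=6n^5. log_5(125) = 3. Since c=5 > 3 and the regularity condition holds (125(n/5)^5 = (125/5^5)n^5 with 125/5^5 < 1), Case 3 applies: T(n) = Θ(f(n)) = O(n^5).

Answer: O(n^5) - Case 3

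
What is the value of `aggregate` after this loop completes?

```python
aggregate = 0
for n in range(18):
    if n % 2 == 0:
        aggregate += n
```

Sum of even numbers 0 to 17
`aggregate` takes the values: 0 → 2 → 6 → 12 → 20 → 30 → 42 → 56 → 72

Answer: 72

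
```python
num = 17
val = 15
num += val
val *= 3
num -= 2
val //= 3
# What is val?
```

Trace:
`num = 17` → num = 17
`val = 15` → val = 15
`num += val` → num = 32
`val *= 3` → val = 45
`num -= 2` → num = 30
`val //= 3` → val = 15
So val = 15

Answer: 15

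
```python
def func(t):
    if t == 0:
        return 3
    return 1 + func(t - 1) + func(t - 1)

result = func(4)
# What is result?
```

func(t) = 1 + 2·func(t-1), func(0)=3. Closed form: (3+1)·2^4 - 1 = 63.

Answer: 63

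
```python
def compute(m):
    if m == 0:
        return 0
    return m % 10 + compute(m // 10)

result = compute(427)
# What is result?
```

Sum of digits of 427: 7 + 2 + 4 = 13

Answer: 13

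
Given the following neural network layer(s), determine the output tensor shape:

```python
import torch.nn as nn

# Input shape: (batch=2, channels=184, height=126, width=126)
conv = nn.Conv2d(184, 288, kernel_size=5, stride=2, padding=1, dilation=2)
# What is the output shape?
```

Input: (2, 184, 126, 126) -> Output: (2, 288, 60, 60)

Answer: (2, 288, 60, 60)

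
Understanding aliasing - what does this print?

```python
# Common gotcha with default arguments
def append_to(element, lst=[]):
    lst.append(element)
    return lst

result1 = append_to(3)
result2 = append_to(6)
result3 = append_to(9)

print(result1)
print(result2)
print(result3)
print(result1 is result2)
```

Key concept: mutable default argument gotcha.
Step by step:
`result1 = append_to(3)` → result1 = [3]
`result2 = append_to(6)` → result1 = [3, 6] (same object as result2); result2 = [3, 6] (same object as result1)
`result3 = append_to(9)` → result1 = [3, 6, 9] (same object as result2, result3); result2 = [3, 6, 9] (same object as result1, result3); result3 = [3, 6, 9] (same object as result1, result2)
`print(result1)` → prints [3, 6, 9]
`print(result2)` → prints [3, 6, 9]
`print(result3)` → prints [3, 6, 9]
`print(result1 is result2)` → prints True

Answer:
[3, 6, 9]
[3, 6, 9]
[3, 6, 9]
True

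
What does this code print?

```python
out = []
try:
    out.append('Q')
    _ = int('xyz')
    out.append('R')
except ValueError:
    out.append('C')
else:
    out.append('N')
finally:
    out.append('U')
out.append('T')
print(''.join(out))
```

Execution trace: 'Q' (try body) → 'C' (except ValueError) → 'U' (finally) → 'T' (after the try/except). Output: QCUT

Answer: QCUT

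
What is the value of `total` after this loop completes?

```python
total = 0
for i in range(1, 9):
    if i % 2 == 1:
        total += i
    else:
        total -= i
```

Add odd, subtract even
`total` takes the values: 0 → 1 → -1 → 2 → -2 → 3 → -3 → 4 → -4

Answer: -4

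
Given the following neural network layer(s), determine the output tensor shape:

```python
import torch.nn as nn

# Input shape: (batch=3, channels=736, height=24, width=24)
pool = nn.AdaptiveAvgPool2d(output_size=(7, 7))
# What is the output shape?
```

Input: (3, 736, 24, 24) -> Output: (3, 736, 7, 7)

Answer: (3, 736, 7, 7)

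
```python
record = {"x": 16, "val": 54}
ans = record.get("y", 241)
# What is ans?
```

Trace:
`record = {"x": 16, "val": 54}` → record = {'x': 16, 'val': 54}
`ans = record.get("y", 241)` → ans = 241
So ans = 241

Answer: 241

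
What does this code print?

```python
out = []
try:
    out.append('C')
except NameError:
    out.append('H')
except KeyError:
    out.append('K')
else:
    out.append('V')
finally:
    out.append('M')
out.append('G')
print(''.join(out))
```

Execution trace: 'C' (try body, no exception) → 'V' (else) → 'M' (finally) → 'G' (after the try/except). Output: CVMG

Answer: CVMG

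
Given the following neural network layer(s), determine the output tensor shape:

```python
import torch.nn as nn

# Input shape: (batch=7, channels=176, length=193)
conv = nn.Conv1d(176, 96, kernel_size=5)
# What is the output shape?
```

Input: (7, 176, 193) -> Output: (7, 96, 189)

Answer: (7, 96, 189)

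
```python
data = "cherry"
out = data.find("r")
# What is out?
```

Trace:
`data = "cherry"` → data = 'cherry'
`out = data.find("r")` → out = 3
So out = 3

Answer: 3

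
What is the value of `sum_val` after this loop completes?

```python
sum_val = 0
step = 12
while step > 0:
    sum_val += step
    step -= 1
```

Sum 12 down to 1
`sum_val` takes the values: 0 → 12 → 23 → 33 → 42 → 50 → 57 → 63 → 68 → 72 → 75 → 77 → 78

Answer: 78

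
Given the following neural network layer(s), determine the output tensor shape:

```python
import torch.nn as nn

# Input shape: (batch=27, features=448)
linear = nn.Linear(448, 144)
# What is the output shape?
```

Input: (27, 448) -> Output: (27, 144)

Answer: (27, 144)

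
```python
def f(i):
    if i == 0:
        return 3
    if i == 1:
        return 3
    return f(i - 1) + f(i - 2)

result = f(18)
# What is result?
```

Build up from base cases: f(0)=3, f(1)=3, f(2)=6, f(3)=9, f(4)=15, f(5)=24, f(6)=39, ..., f(18)=12543

Answer: 12543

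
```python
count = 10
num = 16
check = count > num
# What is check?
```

Trace:
`count = 10` → count = 10
`num = 16` → num = 16
`check = count > num` → check = False
So check = False

Answer: False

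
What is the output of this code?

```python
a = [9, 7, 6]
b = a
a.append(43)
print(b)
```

Key concept: basic list aliasing.
Step by step:
`a = [9, 7, 6]` → a = [9, 7, 6]
`b = a` → b = [9, 7, 6] (same object as a)
`a.append(43)` → a = [9, 7, 6, 43] (same object as b); b = [9, 7, 6, 43] (same object as a)
`print(b)` → prints [9, 7, 6, 43]

Answer: [9, 7, 6, 43]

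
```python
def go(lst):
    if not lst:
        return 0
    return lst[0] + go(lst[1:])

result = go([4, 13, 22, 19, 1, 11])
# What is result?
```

4 + 13 + 22 + 19 + 1 + 11 + 0 = 70

Answer: 70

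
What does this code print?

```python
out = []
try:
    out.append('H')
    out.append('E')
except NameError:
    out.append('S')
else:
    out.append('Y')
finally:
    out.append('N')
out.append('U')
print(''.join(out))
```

Execution trace: 'H' (try body) → 'E' (try body, no exception) → 'Y' (else) → 'N' (finally) → 'U' (after the try/except). Output: HEYNU

Answer: HEYNU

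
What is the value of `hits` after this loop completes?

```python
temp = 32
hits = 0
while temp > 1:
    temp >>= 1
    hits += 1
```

Count right shifts until 1
`hits` takes the values: 0 → 1 → 2 → 3 → 4 → 5

Answer: 5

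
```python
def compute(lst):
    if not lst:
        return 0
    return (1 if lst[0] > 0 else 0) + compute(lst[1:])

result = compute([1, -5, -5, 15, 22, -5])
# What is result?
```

Count of positive elements in [1, -5, -5, 15, 22, -5] = 3

Answer: 3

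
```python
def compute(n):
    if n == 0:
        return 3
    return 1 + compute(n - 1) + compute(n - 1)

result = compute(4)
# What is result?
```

compute(n) = 1 + 2·compute(n-1), compute(0)=3. Closed form: (3+1)·2^4 - 1 = 63.

Answer: 63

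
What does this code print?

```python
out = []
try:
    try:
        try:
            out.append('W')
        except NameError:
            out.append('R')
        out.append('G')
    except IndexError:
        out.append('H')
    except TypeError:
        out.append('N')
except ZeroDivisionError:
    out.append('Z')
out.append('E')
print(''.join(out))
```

Execution trace: 'W' (inner try body, no exception) → 'G' (try body, no exception) → 'E' (after the try/except). Output: WGE

Answer: WGE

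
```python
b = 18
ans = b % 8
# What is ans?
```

Trace:
`b = 18` → b = 18
`ans = b % 8` → ans = 2
So ans = 2

Answer: 2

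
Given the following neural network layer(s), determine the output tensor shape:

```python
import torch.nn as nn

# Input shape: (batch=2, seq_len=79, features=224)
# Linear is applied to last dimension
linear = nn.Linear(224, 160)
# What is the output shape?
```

Input: (2, 79, 224) -> Output: (2, 79, 160)

Answer: (2, 79, 160)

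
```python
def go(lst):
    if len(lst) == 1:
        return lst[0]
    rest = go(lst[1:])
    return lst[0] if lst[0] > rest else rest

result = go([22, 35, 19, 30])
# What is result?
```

Recursive max over [22, 35, 19, 30] = 35

Answer: 35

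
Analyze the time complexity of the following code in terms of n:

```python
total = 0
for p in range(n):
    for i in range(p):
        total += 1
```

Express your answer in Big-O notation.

Each loop level contributes: n × n. Multiplying the contributions gives O(n^2).

Answer: O(n^2)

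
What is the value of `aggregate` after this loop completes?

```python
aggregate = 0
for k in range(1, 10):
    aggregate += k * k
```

Sum of squares 1² to 9² = 285
`aggregate` takes the values: 0 → 1 → 5 → 14 → 30 → 55 → 91 → 140 → 204 → 285

Answer: 285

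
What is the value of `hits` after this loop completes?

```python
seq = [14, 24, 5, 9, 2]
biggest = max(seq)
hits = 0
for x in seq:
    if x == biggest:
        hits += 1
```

Count of max value 24 in [14, 24, 5, 9, 2]
`hits` takes the values: 0 → 1

Answer: 1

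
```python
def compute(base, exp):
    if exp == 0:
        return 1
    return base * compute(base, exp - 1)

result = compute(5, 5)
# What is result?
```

compute(5, 5) = 5 * 5 * 5 * 5 * 5 = 3125

Answer: 3125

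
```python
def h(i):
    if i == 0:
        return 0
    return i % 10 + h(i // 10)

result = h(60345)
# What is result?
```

Sum of digits of 60345: 5 + 4 + 3 + 0 + 6 = 18

Answer: 18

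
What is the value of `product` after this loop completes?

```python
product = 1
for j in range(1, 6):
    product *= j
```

5! = 120
`product` takes the values: 1 → 2 → 6 → 24 → 120

Answer: 120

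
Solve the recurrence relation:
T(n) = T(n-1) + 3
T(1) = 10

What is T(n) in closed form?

Unrolling: T(n) = T(1) + 3·(n-1) = 10 + 3(n-1) = 3n + 7.

Answer: T(n) = 3n + 7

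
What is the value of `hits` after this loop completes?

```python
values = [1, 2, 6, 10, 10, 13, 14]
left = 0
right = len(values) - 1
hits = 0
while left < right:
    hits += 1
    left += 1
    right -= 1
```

Iterations until pointers meet (list length 7)
`hits` takes the values: 0 → 1 → 2 → 3

Answer: 3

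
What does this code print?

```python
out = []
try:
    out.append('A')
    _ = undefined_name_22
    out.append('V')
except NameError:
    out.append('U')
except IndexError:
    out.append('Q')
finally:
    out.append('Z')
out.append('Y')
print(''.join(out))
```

Execution trace: 'A' (try body) → 'U' (except NameError) → 'Z' (finally) → 'Y' (after the try/except). Output: AUZY

Answer: AUZY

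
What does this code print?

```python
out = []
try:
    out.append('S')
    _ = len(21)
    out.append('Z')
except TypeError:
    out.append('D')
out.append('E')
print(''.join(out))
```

Execution trace: 'S' (try body) → 'D' (except TypeError) → 'E' (after the try/except). Output: SDE

Answer: SDE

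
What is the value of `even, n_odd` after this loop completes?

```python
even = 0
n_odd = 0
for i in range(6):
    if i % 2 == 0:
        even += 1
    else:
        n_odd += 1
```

Count evens and odds in range(6)
`even, n_odd` takes the values: (0, 0) → (1, 0) → (1, 1) → (2, 1) → (2, 2) → (3, 2) → (3, 3)

Answer: 3, 3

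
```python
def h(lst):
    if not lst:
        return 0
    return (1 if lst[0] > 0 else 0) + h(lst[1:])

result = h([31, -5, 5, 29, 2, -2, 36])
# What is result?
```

Count of positive elements in [31, -5, 5, 29, 2, -2, 36] = 5

Answer: 5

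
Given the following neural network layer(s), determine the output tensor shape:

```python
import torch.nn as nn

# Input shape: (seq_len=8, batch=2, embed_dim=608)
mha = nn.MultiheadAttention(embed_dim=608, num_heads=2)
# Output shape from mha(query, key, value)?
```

Input: (8, 2, 608) -> Output: (8, 2, 608)

Answer: (8, 2, 608)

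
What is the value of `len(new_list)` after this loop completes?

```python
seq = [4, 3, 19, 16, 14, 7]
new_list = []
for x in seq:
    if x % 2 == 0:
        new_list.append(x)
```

Count even numbers in [4, 3, 19, 16, 14, 7]
`new_list` takes the values: [] → [4] → [4, 16] → [4, 16, 14]
So `len(new_list)` = 3

Answer: 3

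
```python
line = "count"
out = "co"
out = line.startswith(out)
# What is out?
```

Trace:
`line = "count"` → line = 'count'
`out = "co"` → out = 'co'
`out = line.startswith(out)` → out = True
So out = True

Answer: True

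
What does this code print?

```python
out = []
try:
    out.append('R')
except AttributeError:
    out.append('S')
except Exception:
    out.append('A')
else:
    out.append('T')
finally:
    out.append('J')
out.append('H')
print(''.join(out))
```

Execution trace: 'R' (try body, no exception) → 'T' (else) → 'J' (finally) → 'H' (after the try/except). Output: RTJH

Answer: RTJH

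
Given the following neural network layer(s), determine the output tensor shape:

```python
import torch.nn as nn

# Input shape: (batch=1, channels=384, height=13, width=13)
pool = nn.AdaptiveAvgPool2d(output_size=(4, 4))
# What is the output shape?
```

Input: (1, 384, 13, 13) -> Output: (1, 384, 4, 4)

Answer: (1, 384, 4, 4)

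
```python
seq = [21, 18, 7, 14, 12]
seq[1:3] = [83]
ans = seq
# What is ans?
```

Trace:
`seq = [21, 18, 7, 14, 12]` → seq = [21, 18, 7, 14, 12]
`seq[1:3] = [83]` → seq = [21, 83, 14, 12]
`ans = seq` → ans = [21, 83, 14, 12]
So ans = [21, 83, 14, 12]

Answer: [21, 83, 14, 12]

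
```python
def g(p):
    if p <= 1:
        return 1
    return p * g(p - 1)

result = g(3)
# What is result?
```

g(3) = 3 * 2 * 1 = 6

Answer: 6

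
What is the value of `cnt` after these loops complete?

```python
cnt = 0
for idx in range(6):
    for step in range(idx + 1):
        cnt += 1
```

Triangle: 1 + 2 + ... + 6
`cnt` takes the values: 0 → 1 → 2 → 3 → 4 → 5 → 6 → 7 → 8 → 9 → 10 → 11 → 12 → 13 → 14 → 15 → 16 → 17 → 18 → 19 → 20 → 21

Answer: 21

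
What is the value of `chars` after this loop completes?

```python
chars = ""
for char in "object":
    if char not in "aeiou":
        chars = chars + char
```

Remove vowels from 'object'
`chars` takes the values: "" → "b" → "bj" → "bjc" → "bjct"

Answer: "bjct"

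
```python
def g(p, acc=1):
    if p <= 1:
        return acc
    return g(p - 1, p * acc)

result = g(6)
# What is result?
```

Accumulator trace (n, acc): (6, 1) -> (5, 6) -> (4, 30) -> (3, 120) -> (2, 360) -> (1, 720) -> return 720

Answer: 720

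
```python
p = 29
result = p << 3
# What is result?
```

Trace:
`p = 29` → p = 29
`result = p << 3` → result = 232
So result = 232

Answer: 232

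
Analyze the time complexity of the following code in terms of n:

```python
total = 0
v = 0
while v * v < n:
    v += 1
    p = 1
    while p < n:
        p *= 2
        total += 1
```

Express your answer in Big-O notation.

Each loop level contributes: √n × log n. Multiplying the contributions gives O(√n log n).

Answer: O(√n log n)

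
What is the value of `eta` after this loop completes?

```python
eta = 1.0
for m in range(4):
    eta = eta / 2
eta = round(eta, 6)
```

Halving LR 4 times: 1 / 2^4
`eta` takes the values: 1.0 → 0.5 → 0.25 → 0.125 → 0.0625

Answer: 0.0625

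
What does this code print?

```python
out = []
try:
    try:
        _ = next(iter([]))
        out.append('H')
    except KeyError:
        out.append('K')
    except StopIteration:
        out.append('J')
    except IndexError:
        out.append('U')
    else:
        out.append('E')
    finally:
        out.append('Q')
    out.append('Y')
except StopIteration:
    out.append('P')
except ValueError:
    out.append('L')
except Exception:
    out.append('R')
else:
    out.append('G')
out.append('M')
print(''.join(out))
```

Execution trace: 'J' (inner except StopIteration) → 'Q' (inner finally) → 'Y' (try body, no exception) → 'G' (else) → 'M' (after the try/except). Output: JQYGM

Answer: JQYGM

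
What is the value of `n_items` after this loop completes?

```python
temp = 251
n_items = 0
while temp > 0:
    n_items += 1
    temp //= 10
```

Count digits by repeated division by 10
`n_items` takes the values: 0 → 1 → 2 → 3

Answer: 3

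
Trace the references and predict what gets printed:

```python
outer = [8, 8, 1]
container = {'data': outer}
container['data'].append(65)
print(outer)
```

Key concept: dict holds reference to list.
Step by step:
`outer = [8, 8, 1]` → outer = [8, 8, 1]
`container = {'data': outer}` → container = {'data': [8, 8, 1]}
`container['data'].append(65)` → outer = [8, 8, 1, 65]; container = {'data': [8, 8, 1, 65]}
`print(outer)` → prints [8, 8, 1, 65]

Answer: [8, 8, 1, 65]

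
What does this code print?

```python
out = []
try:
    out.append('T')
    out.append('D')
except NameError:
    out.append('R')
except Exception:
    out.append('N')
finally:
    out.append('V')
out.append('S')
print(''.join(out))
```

Execution trace: 'T' (try body) → 'D' (try body, no exception) → 'V' (finally) → 'S' (after the try/except). Output: TDVS

Answer: TDVS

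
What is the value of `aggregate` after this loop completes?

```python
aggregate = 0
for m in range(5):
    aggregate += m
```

Sum of 0 to 4 = 10
`aggregate` takes the values: 0 → 1 → 3 → 6 → 10

Answer: 10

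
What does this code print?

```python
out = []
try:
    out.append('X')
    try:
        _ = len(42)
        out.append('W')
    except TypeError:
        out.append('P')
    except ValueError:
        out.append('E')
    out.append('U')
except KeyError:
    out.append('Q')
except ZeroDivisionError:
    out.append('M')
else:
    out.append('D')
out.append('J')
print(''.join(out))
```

Execution trace: 'X' (try body) → 'P' (inner except TypeError) → 'U' (try body, no exception) → 'D' (else) → 'J' (after the try/except). Output: XPUDJ

Answer: XPUDJ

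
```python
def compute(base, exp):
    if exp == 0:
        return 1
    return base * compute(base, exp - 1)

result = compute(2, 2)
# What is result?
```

compute(2, 2) = 2 * 2 = 4

Answer: 4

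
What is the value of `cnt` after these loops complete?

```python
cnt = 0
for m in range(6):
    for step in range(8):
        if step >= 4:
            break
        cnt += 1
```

Inner breaks at 4, outer runs 6 times
`cnt` takes the values: 0 → 1 → 2 → 3 → 4 → 5 → 6 → 7 → 8 → 9 → 10 → 11 → 12 → 13 → 14 → 15 → 16 → 17 → 18 → 19 → 20 → 21 → 22 → 23 → 24

Answer: 24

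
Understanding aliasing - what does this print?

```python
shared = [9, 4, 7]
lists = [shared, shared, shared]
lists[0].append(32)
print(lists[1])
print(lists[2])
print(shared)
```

Key concept: list of same reference.
Step by step:
`shared = [9, 4, 7]` → shared = [9, 4, 7]
`lists = [shared, shared, shared]` → lists = [[9, 4, 7], [9, 4, 7], [9, 4, 7]]
`lists[0].append(32)` → shared = [9, 4, 7, 32]; lists = [[9, 4, 7, 32], [9, 4, 7, 32], [9, 4, 7, 32]]
`print(lists[1])` → prints [9, 4, 7, 32]
`print(lists[2])` → prints [9, 4, 7, 32]
`print(shared)` → prints [9, 4, 7, 32]

Answer:
[9, 4, 7, 32]
[9, 4, 7, 32]
[9, 4, 7, 32]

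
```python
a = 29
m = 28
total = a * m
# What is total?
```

Trace:
`a = 29` → a = 29
`m = 28` → m = 28
`total = a * m` → total = 812
So total = 812

Answer: 812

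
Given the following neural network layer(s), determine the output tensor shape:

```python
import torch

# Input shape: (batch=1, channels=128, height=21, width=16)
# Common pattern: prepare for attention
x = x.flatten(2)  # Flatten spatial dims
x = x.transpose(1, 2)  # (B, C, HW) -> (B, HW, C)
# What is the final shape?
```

Input: (1, 128, 21, 16) -> after flatten(2): (1, 128, 336) -> Output: (1, 336, 128)

Answer: (1, 336, 128)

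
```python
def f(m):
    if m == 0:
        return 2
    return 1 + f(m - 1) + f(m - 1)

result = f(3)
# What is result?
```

f(m) = 1 + 2·f(m-1), f(0)=2. Closed form: (2+1)·2^3 - 1 = 23.

Answer: 23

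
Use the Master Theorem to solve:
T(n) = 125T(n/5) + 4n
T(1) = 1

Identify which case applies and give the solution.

a=125, b=5, f(n)=4n. log_5(125) = 3. Since c=1 < 3, Case 1 applies: T(n) = Θ(n^log_b(a)) = O(n^3).

Answer: O(n^3) - Case 1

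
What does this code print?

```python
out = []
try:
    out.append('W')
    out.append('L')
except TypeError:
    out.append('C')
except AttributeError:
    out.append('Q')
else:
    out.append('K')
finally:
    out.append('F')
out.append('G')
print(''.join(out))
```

Execution trace: 'W' (try body) → 'L' (try body, no exception) → 'K' (else) → 'F' (finally) → 'G' (after the try/except). Output: WLKFG

Answer: WLKFG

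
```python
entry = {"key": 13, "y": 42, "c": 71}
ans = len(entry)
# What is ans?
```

Trace:
`entry = {"key": 13, "y": 42, "c": 71}` → entry = {'key': 13, 'y': 42, 'c': 71}
`ans = len(entry)` → ans = 3
So ans = 3

Answer: 3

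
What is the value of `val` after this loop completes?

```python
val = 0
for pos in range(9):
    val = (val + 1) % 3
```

Increment mod 3, 9 times = 0
`val` takes the values: 0 → 1 → 2 → 0 → 1 → 2 → 0 → 1 → 2 → 0

Answer: 0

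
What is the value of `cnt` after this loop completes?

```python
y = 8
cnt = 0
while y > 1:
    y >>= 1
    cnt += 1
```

Count right shifts until 1
`cnt` takes the values: 0 → 1 → 2 → 3

Answer: 3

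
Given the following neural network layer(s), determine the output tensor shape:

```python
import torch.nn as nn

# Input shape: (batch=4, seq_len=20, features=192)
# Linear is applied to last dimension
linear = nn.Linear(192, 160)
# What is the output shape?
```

Input: (4, 20, 192) -> Output: (4, 20, 160)

Answer: (4, 20, 160)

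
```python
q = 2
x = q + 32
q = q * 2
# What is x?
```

Trace:
`q = 2` → q = 2
`x = q + 32` → x = 34
`q = q * 2` → q = 4
So x = 34

Answer: 34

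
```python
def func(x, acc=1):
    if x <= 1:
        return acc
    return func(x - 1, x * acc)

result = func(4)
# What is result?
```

Accumulator trace (n, acc): (4, 1) -> (3, 4) -> (2, 12) -> (1, 24) -> return 24

Answer: 24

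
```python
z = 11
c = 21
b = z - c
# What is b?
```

Trace:
`z = 11` → z = 11
`c = 21` → c = 21
`b = z - c` → b = -10
So b = -10

Answer: -10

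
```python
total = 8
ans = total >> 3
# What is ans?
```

Trace:
`total = 8` → total = 8
`ans = total >> 3` → ans = 1
So ans = 1

Answer: 1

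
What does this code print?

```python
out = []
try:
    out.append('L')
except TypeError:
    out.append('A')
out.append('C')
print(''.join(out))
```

Execution trace: 'L' (try body, no exception) → 'C' (after the try/except). Output: LC

Answer: LC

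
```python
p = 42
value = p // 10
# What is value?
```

Trace:
`p = 42` → p = 42
`value = p // 10` → value = 4
So value = 4

Answer: 4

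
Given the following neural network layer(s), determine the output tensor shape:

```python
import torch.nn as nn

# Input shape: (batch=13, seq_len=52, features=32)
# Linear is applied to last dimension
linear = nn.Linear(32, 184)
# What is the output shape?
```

Input: (13, 52, 32) -> Output: (13, 52, 184)

Answer: (13, 52, 184)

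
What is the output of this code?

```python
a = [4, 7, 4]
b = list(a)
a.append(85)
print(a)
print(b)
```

Key concept: list() constructor creates copy.
Step by step:
`a = [4, 7, 4]` → a = [4, 7, 4]
`b = list(a)` → b = [4, 7, 4]
`a.append(85)` → a = [4, 7, 4, 85]
`print(a)` → prints [4, 7, 4, 85]
`print(b)` → prints [4, 7, 4]

Answer:
[4, 7, 4, 85]
[4, 7, 4]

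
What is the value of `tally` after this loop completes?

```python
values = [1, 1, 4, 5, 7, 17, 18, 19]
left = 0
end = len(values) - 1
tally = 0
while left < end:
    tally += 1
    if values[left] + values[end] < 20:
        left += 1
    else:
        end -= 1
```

Steps to find pair summing to 20
`tally` takes the values: 0 → 1 → 2 → 3 → 4 → 5 → 6 → 7

Answer: 7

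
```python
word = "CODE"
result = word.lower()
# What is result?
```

Trace:
`word = "CODE"` → word = 'CODE'
`result = word.lower()` → result = 'code'
So result = 'code'

Answer: 'code'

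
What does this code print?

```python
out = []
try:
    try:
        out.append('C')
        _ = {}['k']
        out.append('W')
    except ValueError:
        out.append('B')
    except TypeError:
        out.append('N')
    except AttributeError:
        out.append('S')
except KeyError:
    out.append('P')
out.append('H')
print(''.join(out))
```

Execution trace: 'C' (try body) → 'P' (outer except KeyError) → 'H' (after the try/except). Output: CPH

Answer: CPH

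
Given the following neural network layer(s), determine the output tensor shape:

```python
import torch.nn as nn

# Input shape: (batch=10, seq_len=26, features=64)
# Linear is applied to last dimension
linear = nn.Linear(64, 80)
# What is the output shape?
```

Input: (10, 26, 64) -> Output: (10, 26, 80)

Answer: (10, 26, 80)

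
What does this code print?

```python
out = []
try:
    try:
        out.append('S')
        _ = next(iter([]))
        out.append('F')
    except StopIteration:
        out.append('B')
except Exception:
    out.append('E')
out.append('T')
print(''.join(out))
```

Execution trace: 'S' (inner try body) → 'B' (inner except StopIteration) → 'T' (after the try/except). Output: SBT

Answer: SBT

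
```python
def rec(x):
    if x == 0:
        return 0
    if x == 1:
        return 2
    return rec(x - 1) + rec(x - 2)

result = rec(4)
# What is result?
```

Build up from base cases: rec(0)=0, rec(1)=2, rec(2)=2, rec(3)=4, rec(4)=6

Answer: 6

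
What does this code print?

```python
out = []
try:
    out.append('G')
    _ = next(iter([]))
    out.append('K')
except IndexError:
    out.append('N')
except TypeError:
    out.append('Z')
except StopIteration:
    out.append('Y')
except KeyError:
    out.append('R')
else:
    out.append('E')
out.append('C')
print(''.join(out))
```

Execution trace: 'G' (try body) → 'Y' (except StopIteration) → 'C' (after the try/except). Output: GYC

Answer: GYC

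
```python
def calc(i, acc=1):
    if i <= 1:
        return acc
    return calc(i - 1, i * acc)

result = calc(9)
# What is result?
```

Accumulator trace (n, acc): (9, 1) -> (8, 9) -> (7, 72) -> (6, 504) -> (5, 3024) -> (4, 15120) -> (3, 60480) -> (2, 181440) -> (1, 362880) -> return 362880

Answer: 362880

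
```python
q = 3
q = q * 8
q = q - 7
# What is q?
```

Trace:
`q = 3` → q = 3
`q = q * 8` → q = 24
`q = q - 7` → q = 17
So q = 17

Answer: 17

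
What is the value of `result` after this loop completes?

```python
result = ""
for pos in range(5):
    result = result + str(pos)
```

Concatenate digits 0 to 4
`result` takes the values: "" → "0" → "01" → "012" → "0123" → "01234"

Answer: "01234"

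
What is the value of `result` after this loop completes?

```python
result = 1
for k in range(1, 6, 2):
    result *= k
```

Product of 1, 3, 5, ... up to 5
`result` takes the values: 1 → 3 → 15

Answer: 15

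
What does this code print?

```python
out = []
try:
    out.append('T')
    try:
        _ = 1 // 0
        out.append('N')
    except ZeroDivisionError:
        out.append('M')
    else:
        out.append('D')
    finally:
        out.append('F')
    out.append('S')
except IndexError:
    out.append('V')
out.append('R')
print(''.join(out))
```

Execution trace: 'T' (try body) → 'M' (inner except ZeroDivisionError) → 'F' (inner finally) → 'S' (try body, no exception) → 'R' (after the try/except). Output: TMFSR

Answer: TMFSR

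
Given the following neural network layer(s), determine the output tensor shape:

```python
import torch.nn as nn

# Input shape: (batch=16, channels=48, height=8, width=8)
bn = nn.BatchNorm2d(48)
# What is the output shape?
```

Input: (16, 48, 8, 8) -> Output: (16, 48, 8, 8)

Answer: (16, 48, 8, 8)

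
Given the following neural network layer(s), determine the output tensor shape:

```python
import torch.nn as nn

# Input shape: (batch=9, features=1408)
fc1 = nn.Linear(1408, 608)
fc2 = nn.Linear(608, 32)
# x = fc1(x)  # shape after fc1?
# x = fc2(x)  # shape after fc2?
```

Input: (9, 1408) -> after fc1: (9, 608) -> Output: (9, 32)

Answer: (9, 32)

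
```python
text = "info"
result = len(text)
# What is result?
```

Trace:
`text = "info"` → text = 'info'
`result = len(text)` → result = 4
So result = 4

Answer: 4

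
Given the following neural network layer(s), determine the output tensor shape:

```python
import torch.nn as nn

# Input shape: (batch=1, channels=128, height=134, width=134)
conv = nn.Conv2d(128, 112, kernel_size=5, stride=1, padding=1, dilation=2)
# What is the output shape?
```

Input: (1, 128, 134, 134) -> Output: (1, 112, 128, 128)

Answer: (1, 112, 128, 128)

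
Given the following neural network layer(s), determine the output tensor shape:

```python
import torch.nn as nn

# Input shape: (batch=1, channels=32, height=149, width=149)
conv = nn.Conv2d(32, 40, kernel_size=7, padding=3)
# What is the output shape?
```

Input: (1, 32, 149, 149) -> Output: (1, 40, 149, 149)

Answer: (1, 40, 149, 149)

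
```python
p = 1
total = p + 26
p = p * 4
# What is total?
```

Trace:
`p = 1` → p = 1
`total = p + 26` → total = 27
`p = p * 4` → p = 4
So total = 27

Answer: 27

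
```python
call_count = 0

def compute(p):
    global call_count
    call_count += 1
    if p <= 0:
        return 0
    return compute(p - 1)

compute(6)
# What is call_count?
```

Linear recursion stepping by 1: 7 calls from p=6 down to ≤0.

Answer: 7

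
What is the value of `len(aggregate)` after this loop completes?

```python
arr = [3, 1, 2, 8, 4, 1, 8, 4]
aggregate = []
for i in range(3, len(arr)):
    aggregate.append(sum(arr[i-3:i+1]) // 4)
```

Number of 4-element averages
`aggregate` takes the values: [] → [3] → [3, 3] → [3, 3, 3] → [3, 3, 3, 5] → [3, 3, 3, 5, 4]
So `len(aggregate)` = 5

Answer: 5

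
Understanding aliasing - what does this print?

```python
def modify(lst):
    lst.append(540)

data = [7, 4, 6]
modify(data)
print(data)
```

Key concept: function modifies passed list.
Step by step:
`data = [7, 4, 6]` → data = [7, 4, 6]
`modify(data)` → data = [7, 4, 6, 540]
`print(data)` → prints [7, 4, 6, 540]

Answer: [7, 4, 6, 540]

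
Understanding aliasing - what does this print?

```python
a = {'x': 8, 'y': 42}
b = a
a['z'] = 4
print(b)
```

Key concept: dict aliasing.
Step by step:
`a = {'x': 8, 'y': 42}` → a = {'x': 8, 'y': 42}
`b = a` → b = {'x': 8, 'y': 42} (same object as a)
`a['z'] = 4` → a = {'x': 8, 'y': 42, 'z': 4} (same object as b); b = {'x': 8, 'y': 42, 'z': 4} (same object as a)
`print(b)` → prints {'x': 8, 'y': 42, 'z': 4}

Answer: {'x': 8, 'y': 42, 'z': 4}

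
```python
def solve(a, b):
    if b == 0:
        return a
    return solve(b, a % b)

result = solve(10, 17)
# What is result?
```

solve(10, 17) -> solve(17, 10) -> solve(10, 7) -> solve(7, 3) -> solve(3, 1) -> solve(1, 0) -> 1

Answer: 1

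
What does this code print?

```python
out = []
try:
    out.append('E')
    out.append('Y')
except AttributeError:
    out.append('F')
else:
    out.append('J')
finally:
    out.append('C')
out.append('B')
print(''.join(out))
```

Execution trace: 'E' (try body) → 'Y' (try body, no exception) → 'J' (else) → 'C' (finally) → 'B' (after the try/except). Output: EYJCB

Answer: EYJCB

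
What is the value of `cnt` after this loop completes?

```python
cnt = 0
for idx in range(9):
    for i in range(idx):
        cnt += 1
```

Triangle number: 0+1+2+...+8
`cnt` takes the values: 0 → 1 → 2 → 3 → 4 → 5 → 6 → 7 → 8 → 9 → 10 → 11 → 12 → 13 → 14 → 15 → 16 → 17 → 18 → 19 → 20 → 21 → 22 → 23 → 24 → 25 → 26 → 27 → 28 → 29 → 30 → 31 → 32 → 33 → 34 → 35 → 36

Answer: 36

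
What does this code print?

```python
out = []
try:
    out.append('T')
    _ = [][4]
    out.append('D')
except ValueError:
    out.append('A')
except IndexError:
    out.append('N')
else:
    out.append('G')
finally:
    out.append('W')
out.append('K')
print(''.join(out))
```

Execution trace: 'T' (try body) → 'N' (except IndexError) → 'W' (finally) → 'K' (after the try/except). Output: TNWK

Answer: TNWK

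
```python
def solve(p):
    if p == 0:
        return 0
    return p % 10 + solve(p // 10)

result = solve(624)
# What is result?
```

Sum of digits of 624: 4 + 2 + 6 = 12

Answer: 12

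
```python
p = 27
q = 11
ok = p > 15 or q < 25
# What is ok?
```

Trace:
`p = 27` → p = 27
`q = 11` → q = 11
`ok = p > 15 or q < 25` → ok = True
So ok = True

Answer: True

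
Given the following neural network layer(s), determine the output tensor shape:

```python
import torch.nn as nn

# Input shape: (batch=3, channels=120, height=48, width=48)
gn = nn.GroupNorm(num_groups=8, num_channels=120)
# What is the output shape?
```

Input: (3, 120, 48, 48) -> Output: (3, 120, 48, 48)

Answer: (3, 120, 48, 48)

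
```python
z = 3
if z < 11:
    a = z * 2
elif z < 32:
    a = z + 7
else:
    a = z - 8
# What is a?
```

Trace:
`z = 3` → z = 3
`if z < 11: ...` → z < 11 is True → a = 6
So a = 6

Answer: 6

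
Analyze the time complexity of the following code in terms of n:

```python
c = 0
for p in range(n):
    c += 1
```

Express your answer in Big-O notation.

Each loop level contributes: n. Multiplying the contributions gives O(n).

Answer: O(n)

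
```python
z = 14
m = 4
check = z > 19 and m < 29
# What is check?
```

Trace:
`z = 14` → z = 14
`m = 4` → m = 4
`check = z > 19 and m < 29` → check = False
So check = False

Answer: False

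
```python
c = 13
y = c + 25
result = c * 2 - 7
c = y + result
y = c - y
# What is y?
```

Trace:
`c = 13` → c = 13
`y = c + 25` → y = 38
`result = c * 2 - 7` → result = 19
`c = y + result` → c = 57
`y = c - y` → y = 19
So y = 19

Answer: 19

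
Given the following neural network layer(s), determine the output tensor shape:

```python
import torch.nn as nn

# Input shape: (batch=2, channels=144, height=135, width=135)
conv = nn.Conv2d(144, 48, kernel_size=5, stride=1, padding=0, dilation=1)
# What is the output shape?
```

Input: (2, 144, 135, 135) -> Output: (2, 48, 131, 131)

Answer: (2, 48, 131, 131)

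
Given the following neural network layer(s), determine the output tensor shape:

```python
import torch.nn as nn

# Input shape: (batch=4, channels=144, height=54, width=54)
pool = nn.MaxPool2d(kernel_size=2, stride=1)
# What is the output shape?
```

Input: (4, 144, 54, 54) -> Output: (4, 144, 53, 53)

Answer: (4, 144, 53, 53)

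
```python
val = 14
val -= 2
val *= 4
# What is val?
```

Trace:
`val = 14` → val = 14
`val -= 2` → val = 12
`val *= 4` → val = 48
So val = 48

Answer: 48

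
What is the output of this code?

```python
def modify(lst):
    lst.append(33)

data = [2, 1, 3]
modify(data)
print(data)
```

Key concept: function modifies passed list.
Step by step:
`data = [2, 1, 3]` → data = [2, 1, 3]
`modify(data)` → data = [2, 1, 3, 33]
`print(data)` → prints [2, 1, 3, 33]

Answer: [2, 1, 3, 33]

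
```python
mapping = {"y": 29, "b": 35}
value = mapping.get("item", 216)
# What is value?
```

Trace:
`mapping = {"y": 29, "b": 35}` → mapping = {'y': 29, 'b': 35}
`value = mapping.get("item", 216)` → value = 216
So value = 216

Answer: 216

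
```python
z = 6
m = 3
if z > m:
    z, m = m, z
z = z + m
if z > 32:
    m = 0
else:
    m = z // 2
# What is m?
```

Trace:
`z = 6` → z = 6
`m = 3` → m = 3
`if z > m: ...` → z > m is True → z = 3; m = 6
`z = z + m` → z = 9
`if z > 32: ...` → z > 32 is False, take else branch → m = 4
So m = 4

Answer: 4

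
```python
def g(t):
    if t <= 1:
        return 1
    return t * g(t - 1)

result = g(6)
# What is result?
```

g(6) = 6 * 5 * 4 * 3 * 2 * 1 = 720

Answer: 720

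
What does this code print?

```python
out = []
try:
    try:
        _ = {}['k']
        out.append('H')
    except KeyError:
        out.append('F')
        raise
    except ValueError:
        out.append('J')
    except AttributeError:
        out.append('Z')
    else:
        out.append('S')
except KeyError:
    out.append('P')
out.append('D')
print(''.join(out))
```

Execution trace: 'F' (except KeyError) → 'P' (outer except KeyError) → 'D' (after the try/except). Output: FPD

Answer: FPD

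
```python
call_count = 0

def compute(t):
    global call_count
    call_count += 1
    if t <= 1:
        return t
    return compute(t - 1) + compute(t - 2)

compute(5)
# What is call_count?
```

Calls(t) = 1 + Calls(t-1) + Calls(t-2); Calls(0)=Calls(1)=1. For t=5 this gives 15.

Answer: 15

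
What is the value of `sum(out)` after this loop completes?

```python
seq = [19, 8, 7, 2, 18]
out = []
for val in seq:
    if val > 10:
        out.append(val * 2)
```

Sum of doubled values > 10
`out` takes the values: [] → [38] → [38, 36]
So `sum(out)` = 74

Answer: 74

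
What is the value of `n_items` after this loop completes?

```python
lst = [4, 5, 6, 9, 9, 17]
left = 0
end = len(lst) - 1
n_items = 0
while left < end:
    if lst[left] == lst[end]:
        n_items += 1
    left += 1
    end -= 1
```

Count matching pairs from ends
`n_items` takes the values: 0

Answer: 0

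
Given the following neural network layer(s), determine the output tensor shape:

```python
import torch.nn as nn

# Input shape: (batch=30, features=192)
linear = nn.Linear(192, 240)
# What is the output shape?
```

Input: (30, 192) -> Output: (30, 240)

Answer: (30, 240)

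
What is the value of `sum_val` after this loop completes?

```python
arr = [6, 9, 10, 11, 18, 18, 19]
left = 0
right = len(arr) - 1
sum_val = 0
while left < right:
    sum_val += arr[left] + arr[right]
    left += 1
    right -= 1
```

Sum of pairs from ends
`sum_val` takes the values: 0 → 25 → 52 → 80

Answer: 80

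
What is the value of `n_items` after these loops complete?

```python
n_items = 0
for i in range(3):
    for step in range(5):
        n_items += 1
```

3 * 5 = 15
`n_items` takes the values: 0 → 1 → 2 → 3 → 4 → 5 → 6 → 7 → 8 → 9 → 10 → 11 → 12 → 13 → 14 → 15

Answer: 15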